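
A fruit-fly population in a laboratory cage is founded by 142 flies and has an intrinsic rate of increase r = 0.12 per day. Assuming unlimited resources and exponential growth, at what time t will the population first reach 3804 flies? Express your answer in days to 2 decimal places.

27.40 days

Set N₀·e^(rt) = 3804: e^(0.12·t) = 3804/142 = 26.789.
0.12·t = ln(26.789) = 3.288, so t = 3.288/0.12 = 27.4.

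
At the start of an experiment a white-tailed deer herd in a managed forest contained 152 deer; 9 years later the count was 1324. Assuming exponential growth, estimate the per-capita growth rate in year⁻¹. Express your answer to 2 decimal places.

0.24 per year

From N(t) = N₀·e^(rt): e^(r·9) = 1324/152 = 8.7105.
r·9 = ln(8.7105) = 2.1645, so r = 2.1645/9 = 0.2405.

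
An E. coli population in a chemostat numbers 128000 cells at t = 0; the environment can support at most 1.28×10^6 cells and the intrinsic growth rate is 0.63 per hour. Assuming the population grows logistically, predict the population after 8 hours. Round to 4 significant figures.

1210000 cells

A = (K − N₀)/N₀ = (1.28×10^6 − 128000)/128000 = 9.
N(t) = K/(1 + A·e^(−rt)) = 1.28×10^6/(1 + 9×e^(−0.63×8)).
e^(−5.04) = 0.0064737; denominator = 1 + 9×0.0064737 = 1.0583.
N = 1.28×10^6/1.0583 = 1.209528×10^6.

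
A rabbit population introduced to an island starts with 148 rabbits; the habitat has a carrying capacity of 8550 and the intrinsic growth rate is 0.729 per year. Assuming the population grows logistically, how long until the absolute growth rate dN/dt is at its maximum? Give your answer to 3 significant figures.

Logistic growth is fastest at N = K/2 = 4275.
A = (K − N₀)/N₀ = 56.77. Set K/(1 + A·e^(−rt)) = K/2 → A·e^(−rt) = 1.
e^(−0.729t) = 1/56.77 = 0.0176149, so t = ln(56.77)/0.729 = 4.039/0.729 = 5.5405.

5.54 years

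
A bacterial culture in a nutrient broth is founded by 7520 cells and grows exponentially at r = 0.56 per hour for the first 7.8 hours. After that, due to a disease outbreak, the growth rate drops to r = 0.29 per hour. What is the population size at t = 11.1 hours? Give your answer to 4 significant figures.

1545000 cells

Phase 1: N(7.8) = 7520·e^(0.56×7.8) = 7520·e^4.368 = 593220.
Phase 2 runs for 11.1 − 7.8 = 3.3 hours at r = 0.29.
N(11.1) = 593220·e^(0.29×3.3) = 593220·e^0.957 = 1.544671×10^6.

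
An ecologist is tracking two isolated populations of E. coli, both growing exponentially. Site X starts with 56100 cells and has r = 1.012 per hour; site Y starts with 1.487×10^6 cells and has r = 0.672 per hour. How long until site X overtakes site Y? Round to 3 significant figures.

Set 56100·e^(1.012t) = 1.487×10^6·e^(0.672t).
e^((1.012 − 0.672)t) = 1.487×10^6/56100 → e^(0.34·t) = 26.506.
0.34·t = ln(26.506) = 3.2774, so t = 3.2774/0.34 = 9.6394.

9.64 hours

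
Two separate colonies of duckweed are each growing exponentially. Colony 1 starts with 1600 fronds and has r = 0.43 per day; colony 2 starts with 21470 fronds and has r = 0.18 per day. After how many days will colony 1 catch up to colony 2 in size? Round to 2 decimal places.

Set 1600·e^(0.43t) = 21470·e^(0.18t).
e^((0.43 − 0.18)t) = 21470/1600 → e^(0.25·t) = 13.419.
0.25·t = ln(13.419) = 2.5967, so t = 2.5967/0.25 = 10.387.

10.39 days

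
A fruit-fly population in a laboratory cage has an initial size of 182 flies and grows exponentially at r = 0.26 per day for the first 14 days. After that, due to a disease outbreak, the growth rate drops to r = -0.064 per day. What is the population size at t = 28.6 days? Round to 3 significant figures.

2720 flies

Phase 1: N(14) = 182·e^(0.26×14) = 182·e^3.64 = 6932.71.
Phase 2 runs for 28.6 − 14 = 14.6 days at r = -0.064.
N(28.6) = 6932.71·e^(-0.064×14.6) = 6932.71·e^-0.9344 = 2723.32.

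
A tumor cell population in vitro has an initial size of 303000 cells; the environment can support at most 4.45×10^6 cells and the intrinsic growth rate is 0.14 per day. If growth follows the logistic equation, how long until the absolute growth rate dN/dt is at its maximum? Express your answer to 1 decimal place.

Logistic growth is fastest at N = K/2 = 2.225×10^6.
A = (K − N₀)/N₀ = 13.686. Set K/(1 + A·e^(−rt)) = K/2 → A·e^(−rt) = 1.
e^(−0.14t) = 1/13.686 = 0.0730649, so t = ln(13.686)/0.14 = 2.6164/0.14 = 18.689.

18.7 days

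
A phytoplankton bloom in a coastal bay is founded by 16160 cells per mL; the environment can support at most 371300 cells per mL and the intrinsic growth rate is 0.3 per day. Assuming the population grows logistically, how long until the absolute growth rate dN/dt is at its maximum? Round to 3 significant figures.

10.3 days

Logistic growth is fastest at N = K/2 = 185650.
A = (K − N₀)/N₀ = 21.976. Set K/(1 + A·e^(−rt)) = K/2 → A·e^(−rt) = 1.
e^(−0.3t) = 1/21.976 = 0.0455032, so t = ln(21.976)/0.3 = 3.09/0.3 = 10.3.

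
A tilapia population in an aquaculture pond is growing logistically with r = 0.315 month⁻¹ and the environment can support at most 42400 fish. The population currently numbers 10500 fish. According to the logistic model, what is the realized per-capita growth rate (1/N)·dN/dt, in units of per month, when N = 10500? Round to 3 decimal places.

(1/N)·dN/dt = r(1 − N/K) = 0.315 × (1 − 10500/42400).
= 0.315 × 0.75236 = 0.23699.

0.237 per month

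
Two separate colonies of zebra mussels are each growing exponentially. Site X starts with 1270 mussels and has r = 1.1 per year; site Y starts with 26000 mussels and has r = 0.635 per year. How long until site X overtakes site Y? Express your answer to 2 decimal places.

6.49 years

Set 1270·e^(1.1t) = 26000·e^(0.635t).
e^((1.1 − 0.635)t) = 26000/1270 → e^(0.465·t) = 20.472.
0.465·t = ln(20.472) = 3.0191, so t = 3.0191/0.465 = 6.4926.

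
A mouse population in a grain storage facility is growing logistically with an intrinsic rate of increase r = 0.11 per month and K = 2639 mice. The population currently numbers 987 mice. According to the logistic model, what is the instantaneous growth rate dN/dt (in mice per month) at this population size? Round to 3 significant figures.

68.0 mice per month

dN/dt = rN(1 − N/K) = 0.11 × 987 × (1 − 987/2639).
1 − 987/2639 = 0.62599; dN/dt = 0.11 × 987 × 0.62599 = 67.964.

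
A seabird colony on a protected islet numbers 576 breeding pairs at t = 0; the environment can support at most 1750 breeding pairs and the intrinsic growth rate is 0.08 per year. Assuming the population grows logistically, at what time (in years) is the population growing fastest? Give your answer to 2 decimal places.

8.90 years

Logistic growth is fastest at N = K/2 = 875.
A = (K − N₀)/N₀ = 2.0382. Set K/(1 + A·e^(−rt)) = K/2 → A·e^(−rt) = 1.
e^(−0.08t) = 1/2.0382 = 0.49063, so t = ln(2.0382)/0.08 = 0.71206/0.08 = 8.9008.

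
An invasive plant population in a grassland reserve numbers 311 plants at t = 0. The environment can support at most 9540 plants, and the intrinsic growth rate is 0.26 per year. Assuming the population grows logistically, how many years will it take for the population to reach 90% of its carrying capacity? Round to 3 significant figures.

A = (K − N₀)/N₀ = (9540 − 311)/311 = 29.675.
Solve 9540/(1 + 29.675·e^(−0.26t)) = 8586: 1 + 29.675·e^(−0.26t) = 1.1111, so e^(−0.26t) = 0.00374424.
−0.26·t = ln(0.00374424) = -5.5875, so t = 5.5875/0.26 = 21.491.

21.5 years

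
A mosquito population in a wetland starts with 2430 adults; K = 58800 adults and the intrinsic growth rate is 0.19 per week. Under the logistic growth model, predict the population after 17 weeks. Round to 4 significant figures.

A = (K − N₀)/N₀ = (58800 − 2430)/2430 = 23.198.
N(t) = K/(1 + A·e^(−rt)) = 58800/(1 + 23.198×e^(−0.19×17)).
e^(−3.23) = 0.039557; denominator = 1 + 23.198×0.039557 = 1.9176.
N = 58800/1.9176 = 30662.7.

30660 adults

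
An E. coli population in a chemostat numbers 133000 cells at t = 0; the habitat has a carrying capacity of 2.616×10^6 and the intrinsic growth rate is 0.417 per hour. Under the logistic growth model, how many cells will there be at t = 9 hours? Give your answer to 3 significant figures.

1820000 cells

A = (K − N₀)/N₀ = (2.616×10^6 − 133000)/133000 = 18.669.
N(t) = K/(1 + A·e^(−rt)) = 2.616×10^6/(1 + 18.669×e^(−0.417×9)).
e^(−3.753) = 0.023447; denominator = 1 + 18.669×0.023447 = 1.4377.
N = 2.616×10^6/1.4377 = 1.81952×10^6.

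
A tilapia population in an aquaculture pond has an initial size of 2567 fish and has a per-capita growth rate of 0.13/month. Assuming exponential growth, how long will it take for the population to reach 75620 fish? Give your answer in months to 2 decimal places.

Set N₀·e^(rt) = 75620: e^(0.13·t) = 75620/2567 = 29.459.
0.13·t = ln(29.459) = 3.383, so t = 3.383/0.13 = 26.023.

26.02 months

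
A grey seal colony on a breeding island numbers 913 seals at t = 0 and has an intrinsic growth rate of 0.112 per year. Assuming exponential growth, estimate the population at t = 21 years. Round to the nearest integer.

9592 seals

N(t) = N₀·e^(rt) = 913 × e^(0.112×21) = 913 × e^2.352.
e^2.352 ≈ 10.507, so N ≈ 913 × 10.507 = 9592.49.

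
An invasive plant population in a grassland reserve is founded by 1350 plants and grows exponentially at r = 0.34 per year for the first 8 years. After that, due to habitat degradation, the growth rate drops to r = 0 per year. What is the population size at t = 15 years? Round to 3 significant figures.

Phase 1: N(8) = 1350·e^(0.34×8) = 1350·e^2.72 = 20493.4.
Phase 2 runs for 15 − 8 = 7 years at r = 0.
N(15) = 20493.4·e^(0×7) = 20493.4·e^-0 = 20493.4.

20500 plants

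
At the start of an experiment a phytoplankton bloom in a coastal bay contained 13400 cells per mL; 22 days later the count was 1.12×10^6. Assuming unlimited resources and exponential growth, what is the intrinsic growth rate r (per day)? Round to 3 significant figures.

0.201 per day

From N(t) = N₀·e^(rt): e^(r·22) = 1.12×10^6/13400 = 83.582.
r·22 = ln(83.582) = 4.4258, so r = 4.4258/22 = 0.20117.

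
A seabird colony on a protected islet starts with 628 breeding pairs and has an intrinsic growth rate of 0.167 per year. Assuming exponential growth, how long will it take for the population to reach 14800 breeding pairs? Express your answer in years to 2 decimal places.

18.92 years

Set N₀·e^(rt) = 14800: e^(0.167·t) = 14800/628 = 23.567.
0.167·t = ln(23.567) = 3.1598, so t = 3.1598/0.167 = 18.921.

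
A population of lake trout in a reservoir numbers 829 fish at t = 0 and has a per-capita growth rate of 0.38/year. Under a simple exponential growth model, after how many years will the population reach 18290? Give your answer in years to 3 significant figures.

8.14 years

Set N₀·e^(rt) = 18290: e^(0.38·t) = 18290/829 = 22.063.
0.38·t = ln(22.063) = 3.0939, so t = 3.0939/0.38 = 8.1418.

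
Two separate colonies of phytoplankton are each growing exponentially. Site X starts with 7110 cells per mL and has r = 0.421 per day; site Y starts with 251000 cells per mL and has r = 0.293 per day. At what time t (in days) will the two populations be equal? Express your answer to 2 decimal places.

27.84 days

Set 7110·e^(0.421t) = 251000·e^(0.293t).
e^((0.421 − 0.293)t) = 251000/7110 → e^(0.128·t) = 35.302.
0.128·t = ln(35.302) = 3.564, so t = 3.564/0.128 = 27.843.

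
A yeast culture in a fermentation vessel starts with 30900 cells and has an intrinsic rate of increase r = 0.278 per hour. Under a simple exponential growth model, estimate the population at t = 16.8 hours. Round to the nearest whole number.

3298279 cells

N(t) = N₀·e^(rt) = 30900 × e^(0.278×16.8) = 30900 × e^4.67.
e^4.67 ≈ 106.74, so N ≈ 30900 × 106.74 = 3.298279×10^6.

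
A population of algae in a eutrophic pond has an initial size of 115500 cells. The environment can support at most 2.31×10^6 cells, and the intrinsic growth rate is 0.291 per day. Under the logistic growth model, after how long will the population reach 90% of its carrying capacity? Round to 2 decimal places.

17.67 days

A = (K − N₀)/N₀ = (2.31×10^6 − 115500)/115500 = 19.
Solve 2.31×10^6/(1 + 19·e^(−0.291t)) = 2.079×10^6: 1 + 19·e^(−0.291t) = 1.1111, so e^(−0.291t) = 0.00584795.
−0.291·t = ln(0.00584795) = -5.1417, so t = 5.1417/0.291 = 17.669.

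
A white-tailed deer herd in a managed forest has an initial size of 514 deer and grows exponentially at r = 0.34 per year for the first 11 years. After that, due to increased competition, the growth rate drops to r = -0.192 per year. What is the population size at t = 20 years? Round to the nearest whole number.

3844 deer

Phase 1: N(11) = 514·e^(0.34×11) = 514·e^3.74 = 21638.4.
Phase 2 runs for 20 − 11 = 9 years at r = -0.192.
N(20) = 21638.4·e^(-0.192×9) = 21638.4·e^-1.728 = 3843.83.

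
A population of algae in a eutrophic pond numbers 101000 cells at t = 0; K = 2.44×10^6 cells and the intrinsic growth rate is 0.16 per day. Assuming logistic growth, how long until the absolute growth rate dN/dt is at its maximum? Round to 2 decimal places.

Logistic growth is fastest at N = K/2 = 1.22×10^6.
A = (K − N₀)/N₀ = 23.158. Set K/(1 + A·e^(−rt)) = K/2 → A·e^(−rt) = 1.
e^(−0.16t) = 1/23.158 = 0.0431808, so t = ln(23.158)/0.16 = 3.1424/0.16 = 19.64.

19.64 days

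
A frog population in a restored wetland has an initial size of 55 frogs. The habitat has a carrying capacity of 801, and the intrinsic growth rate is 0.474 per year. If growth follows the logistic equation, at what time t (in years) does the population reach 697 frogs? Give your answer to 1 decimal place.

A = (K − N₀)/N₀ = (801 − 55)/55 = 13.564.
Solve 801/(1 + 13.564·e^(−0.474t)) = 697: 1 + 13.564·e^(−0.474t) = 1.1492, so e^(−0.474t) = 0.0110008.
−0.474·t = ln(0.0110008) = -4.5098, so t = 4.5098/0.474 = 9.5143.

9.5 years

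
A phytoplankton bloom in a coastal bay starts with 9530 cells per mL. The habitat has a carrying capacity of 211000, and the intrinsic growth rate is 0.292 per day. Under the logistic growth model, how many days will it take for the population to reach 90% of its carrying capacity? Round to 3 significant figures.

18.0 days

A = (K − N₀)/N₀ = (211000 − 9530)/9530 = 21.141.
Solve 211000/(1 + 21.141·e^(−0.292t)) = 189900: 1 + 21.141·e^(−0.292t) = 1.1111, so e^(−0.292t) = 0.00525581.
−0.292·t = ln(0.00525581) = -5.2484, so t = 5.2484/0.292 = 17.974.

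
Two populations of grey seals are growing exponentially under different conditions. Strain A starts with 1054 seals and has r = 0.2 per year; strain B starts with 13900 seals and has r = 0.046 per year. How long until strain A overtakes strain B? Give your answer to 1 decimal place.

Set 1054·e^(0.2t) = 13900·e^(0.046t).
e^((0.2 − 0.046)t) = 13900/1054 → e^(0.154·t) = 13.188.
0.154·t = ln(13.188) = 2.5793, so t = 2.5793/0.154 = 16.749.

16.7 years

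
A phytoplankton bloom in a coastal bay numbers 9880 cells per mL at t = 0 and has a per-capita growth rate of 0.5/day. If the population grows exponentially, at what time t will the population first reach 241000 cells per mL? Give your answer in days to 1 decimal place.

Set N₀·e^(rt) = 241000: e^(0.5·t) = 241000/9880 = 24.393.
0.5·t = ln(24.393) = 3.1943, so t = 3.1943/0.5 = 6.3886.

6.4 days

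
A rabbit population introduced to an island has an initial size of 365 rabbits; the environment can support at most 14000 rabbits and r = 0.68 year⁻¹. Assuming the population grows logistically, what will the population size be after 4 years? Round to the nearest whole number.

A = (K − N₀)/N₀ = (14000 − 365)/365 = 37.356.
N(t) = K/(1 + A·e^(−rt)) = 14000/(1 + 37.356×e^(−0.68×4)).
e^(−2.72) = 0.065875; denominator = 1 + 37.356×0.065875 = 3.4608.
N = 14000/3.4608 = 4045.27.

4045 rabbits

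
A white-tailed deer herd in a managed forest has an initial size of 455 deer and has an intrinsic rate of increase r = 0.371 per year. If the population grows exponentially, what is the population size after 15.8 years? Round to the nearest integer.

159867 deer

N(t) = N₀·e^(rt) = 455 × e^(0.371×15.8) = 455 × e^5.862.
e^5.862 ≈ 351.36, so N ≈ 455 × 351.36 = 159867.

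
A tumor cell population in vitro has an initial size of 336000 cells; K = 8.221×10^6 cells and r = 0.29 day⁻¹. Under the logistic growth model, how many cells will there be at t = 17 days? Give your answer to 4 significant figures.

7029000 cells

A = (K − N₀)/N₀ = (8.221×10^6 − 336000)/336000 = 23.467.
N(t) = K/(1 + A·e^(−rt)) = 8.221×10^6/(1 + 23.467×e^(−0.29×17)).
e^(−4.93) = 0.0072265; denominator = 1 + 23.467×0.0072265 = 1.1696.
N = 8.221×10^6/1.1696 = 7.028981×10^6.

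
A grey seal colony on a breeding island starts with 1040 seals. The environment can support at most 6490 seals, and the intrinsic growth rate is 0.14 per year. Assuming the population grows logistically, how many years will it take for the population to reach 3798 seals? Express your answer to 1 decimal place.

14.3 years

A = (K − N₀)/N₀ = (6490 − 1040)/1040 = 5.2404.
Solve 6490/(1 + 5.2404·e^(−0.14t)) = 3798: 1 + 5.2404·e^(−0.14t) = 1.7088, so e^(−0.14t) = 0.135256.
−0.14·t = ln(0.135256) = -2.0006, so t = 2.0006/0.14 = 14.29.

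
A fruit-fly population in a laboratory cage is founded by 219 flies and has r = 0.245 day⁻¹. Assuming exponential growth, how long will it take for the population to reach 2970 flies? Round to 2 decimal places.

Set N₀·e^(rt) = 2970: e^(0.245·t) = 2970/219 = 13.562.
0.245·t = ln(13.562) = 2.6072, so t = 2.6072/0.245 = 10.642.

10.64 days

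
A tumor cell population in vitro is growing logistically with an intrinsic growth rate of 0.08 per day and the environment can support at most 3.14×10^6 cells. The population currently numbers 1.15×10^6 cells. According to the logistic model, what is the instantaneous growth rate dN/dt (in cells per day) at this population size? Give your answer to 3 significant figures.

58300 cells per day

dN/dt = rN(1 − N/K) = 0.08 × 1.15×10^6 × (1 − 1.15×10^6/3.14×10^6).
1 − 1.15×10^6/3.14×10^6 = 0.63376; dN/dt = 0.08 × 1.15×10^6 × 0.63376 = 58306.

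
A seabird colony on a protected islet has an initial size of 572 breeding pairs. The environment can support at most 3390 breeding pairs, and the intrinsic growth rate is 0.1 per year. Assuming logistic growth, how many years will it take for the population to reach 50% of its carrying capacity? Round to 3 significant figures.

15.9 years

A = (K − N₀)/N₀ = (3390 − 572)/572 = 4.9266.
Solve 3390/(1 + 4.9266·e^(−0.1t)) = 1695: 1 + 4.9266·e^(−0.1t) = 2, so e^(−0.1t) = 0.202981.
−0.1·t = ln(0.202981) = -1.5946, so t = 1.5946/0.1 = 15.946.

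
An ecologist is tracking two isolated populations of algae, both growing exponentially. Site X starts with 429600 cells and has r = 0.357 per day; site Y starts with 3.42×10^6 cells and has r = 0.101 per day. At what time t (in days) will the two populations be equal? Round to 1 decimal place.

Set 429600·e^(0.357t) = 3.42×10^6·e^(0.101t).
e^((0.357 − 0.101)t) = 3.42×10^6/429600 → e^(0.256·t) = 7.9609.
0.256·t = ln(7.9609) = 2.0745, so t = 2.0745/0.256 = 8.1037.

8.1 days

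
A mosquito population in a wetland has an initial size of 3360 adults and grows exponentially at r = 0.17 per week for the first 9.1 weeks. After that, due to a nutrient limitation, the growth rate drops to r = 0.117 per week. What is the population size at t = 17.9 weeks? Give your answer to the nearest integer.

Phase 1: N(9.1) = 3360·e^(0.17×9.1) = 3360·e^1.547 = 15783.1.
Phase 2 runs for 17.9 − 9.1 = 8.8 weeks at r = 0.117.
N(17.9) = 15783.1·e^(0.117×8.8) = 15783.1·e^1.03 = 44191.9.

44192 adults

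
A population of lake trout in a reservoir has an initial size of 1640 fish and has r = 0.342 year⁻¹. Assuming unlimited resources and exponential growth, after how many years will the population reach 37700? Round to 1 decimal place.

Set N₀·e^(rt) = 37700: e^(0.342·t) = 37700/1640 = 22.988.
0.342·t = ln(22.988) = 3.135, so t = 3.135/0.342 = 9.1666.

9.2 years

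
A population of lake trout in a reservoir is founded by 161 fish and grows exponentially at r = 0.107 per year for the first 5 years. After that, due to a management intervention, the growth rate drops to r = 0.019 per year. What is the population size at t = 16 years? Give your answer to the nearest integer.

339 fish

Phase 1: N(5) = 161·e^(0.107×5) = 161·e^0.535 = 274.899.
Phase 2 runs for 16 − 5 = 11 years at r = 0.019.
N(16) = 274.899·e^(0.019×11) = 274.899·e^0.209 = 338.798.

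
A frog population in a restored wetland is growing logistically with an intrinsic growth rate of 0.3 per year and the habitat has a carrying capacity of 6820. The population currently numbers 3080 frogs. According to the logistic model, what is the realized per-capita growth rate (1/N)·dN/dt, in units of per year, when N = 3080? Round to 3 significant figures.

0.165 per year

(1/N)·dN/dt = r(1 − N/K) = 0.3 × (1 − 3080/6820).
= 0.3 × 0.54839 = 0.16452.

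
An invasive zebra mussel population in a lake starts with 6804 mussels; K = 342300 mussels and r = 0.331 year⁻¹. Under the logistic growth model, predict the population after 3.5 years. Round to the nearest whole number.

20770 mussels

A = (K − N₀)/N₀ = (342300 − 6804)/6804 = 49.309.
N(t) = K/(1 + A·e^(−rt)) = 342300/(1 + 49.309×e^(−0.331×3.5)).
e^(−1.159) = 0.31396; denominator = 1 + 49.309×0.31396 = 16.481.
N = 342300/16.481 = 20769.6.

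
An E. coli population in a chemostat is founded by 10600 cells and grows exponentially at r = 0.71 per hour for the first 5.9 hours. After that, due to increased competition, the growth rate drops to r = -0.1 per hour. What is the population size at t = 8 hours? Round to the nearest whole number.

Phase 1: N(5.9) = 10600·e^(0.71×5.9) = 10600·e^4.189 = 699142.
Phase 2 runs for 8 − 5.9 = 2.1 hours at r = -0.1.
N(8) = 699142·e^(-0.1×2.1) = 699142·e^-0.21 = 566714.

566714 cells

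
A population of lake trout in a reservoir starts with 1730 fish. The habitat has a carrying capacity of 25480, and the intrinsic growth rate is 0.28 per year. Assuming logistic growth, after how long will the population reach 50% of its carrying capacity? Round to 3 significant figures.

A = (K − N₀)/N₀ = (25480 − 1730)/1730 = 13.728.
Solve 25480/(1 + 13.728·e^(−0.28t)) = 12740: 1 + 13.728·e^(−0.28t) = 2, so e^(−0.28t) = 0.0728421.
−0.28·t = ln(0.0728421) = -2.6195, so t = 2.6195/0.28 = 9.3552.

9.36 years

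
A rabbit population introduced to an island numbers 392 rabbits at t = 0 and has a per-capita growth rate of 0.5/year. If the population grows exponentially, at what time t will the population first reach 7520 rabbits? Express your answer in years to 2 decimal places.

5.91 years

Set N₀·e^(rt) = 7520: e^(0.5·t) = 7520/392 = 19.184.
0.5·t = ln(19.184) = 2.9541, so t = 2.9541/0.5 = 5.9081.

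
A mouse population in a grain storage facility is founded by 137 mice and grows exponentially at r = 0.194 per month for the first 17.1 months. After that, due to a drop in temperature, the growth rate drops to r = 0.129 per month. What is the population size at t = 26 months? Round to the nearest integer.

11914 mice

Phase 1: N(17.1) = 137·e^(0.194×17.1) = 137·e^3.317 = 3779.63.
Phase 2 runs for 26 − 17.1 = 8.9 months at r = 0.129.
N(26) = 3779.63·e^(0.129×8.9) = 3779.63·e^1.148 = 11914.1.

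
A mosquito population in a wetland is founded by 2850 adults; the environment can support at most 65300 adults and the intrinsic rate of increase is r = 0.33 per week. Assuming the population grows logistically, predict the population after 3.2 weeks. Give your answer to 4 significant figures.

A = (K − N₀)/N₀ = (65300 − 2850)/2850 = 21.912.
N(t) = K/(1 + A·e^(−rt)) = 65300/(1 + 21.912×e^(−0.33×3.2)).
e^(−1.056) = 0.34784; denominator = 1 + 21.912×0.34784 = 8.6221.
N = 65300/8.6221 = 7573.59.

7574 adults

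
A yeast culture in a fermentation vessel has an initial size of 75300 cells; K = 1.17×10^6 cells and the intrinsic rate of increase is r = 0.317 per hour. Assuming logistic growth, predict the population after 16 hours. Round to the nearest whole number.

A = (K − N₀)/N₀ = (1.17×10^6 − 75300)/75300 = 14.538.
N(t) = K/(1 + A·e^(−rt)) = 1.17×10^6/(1 + 14.538×e^(−0.317×16)).
e^(−5.072) = 0.0062699; denominator = 1 + 14.538×0.0062699 = 1.0912.
N = 1.17×10^6/1.0912 = 1.072263×10^6.

1072263 cells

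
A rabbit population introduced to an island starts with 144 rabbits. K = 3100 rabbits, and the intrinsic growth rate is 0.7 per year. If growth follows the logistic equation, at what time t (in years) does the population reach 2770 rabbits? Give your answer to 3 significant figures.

7.36 years

A = (K − N₀)/N₀ = (3100 − 144)/144 = 20.528.
Solve 3100/(1 + 20.528·e^(−0.7t)) = 2770: 1 + 20.528·e^(−0.7t) = 1.1191, so e^(−0.7t) = 0.00580353.
−0.7·t = ln(0.00580353) = -5.1493, so t = 5.1493/0.7 = 7.3561.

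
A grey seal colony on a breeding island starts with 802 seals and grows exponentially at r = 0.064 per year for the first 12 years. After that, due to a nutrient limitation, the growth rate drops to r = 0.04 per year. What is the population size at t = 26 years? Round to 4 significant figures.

Phase 1: N(12) = 802·e^(0.064×12) = 802·e^0.768 = 1728.67.
Phase 2 runs for 26 − 12 = 14 years at r = 0.04.
N(26) = 1728.67·e^(0.04×14) = 1728.67·e^0.56 = 3026.34.

3026 seals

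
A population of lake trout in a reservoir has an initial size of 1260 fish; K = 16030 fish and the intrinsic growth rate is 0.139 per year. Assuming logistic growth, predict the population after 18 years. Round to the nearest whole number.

8177 fish

A = (K − N₀)/N₀ = (16030 − 1260)/1260 = 11.722.
N(t) = K/(1 + A·e^(−rt)) = 16030/(1 + 11.722×e^(−0.139×18)).
e^(−2.502) = 0.081921; denominator = 1 + 11.722×0.081921 = 1.9603.
N = 16030/1.9603 = 8177.34.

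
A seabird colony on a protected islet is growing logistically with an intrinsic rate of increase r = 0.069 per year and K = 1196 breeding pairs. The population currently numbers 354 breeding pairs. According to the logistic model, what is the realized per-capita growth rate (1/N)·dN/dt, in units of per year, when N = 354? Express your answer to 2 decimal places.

(1/N)·dN/dt = r(1 − N/K) = 0.069 × (1 − 354/1196).
= 0.069 × 0.70401 = 0.048577.

0.05 per year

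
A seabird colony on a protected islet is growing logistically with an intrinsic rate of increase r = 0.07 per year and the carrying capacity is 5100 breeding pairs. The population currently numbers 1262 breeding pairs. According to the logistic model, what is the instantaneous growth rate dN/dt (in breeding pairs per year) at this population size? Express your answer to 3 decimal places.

66.480 breeding pairs per year

dN/dt = rN(1 − N/K) = 0.07 × 1262 × (1 − 1262/5100).
1 − 1262/5100 = 0.75255; dN/dt = 0.07 × 1262 × 0.75255 = 66.48.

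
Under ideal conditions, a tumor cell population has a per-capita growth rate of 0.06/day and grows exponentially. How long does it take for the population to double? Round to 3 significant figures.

Doubling time t_d = ln(2)/r = 0.6931/0.06 = 11.552.

11.6 days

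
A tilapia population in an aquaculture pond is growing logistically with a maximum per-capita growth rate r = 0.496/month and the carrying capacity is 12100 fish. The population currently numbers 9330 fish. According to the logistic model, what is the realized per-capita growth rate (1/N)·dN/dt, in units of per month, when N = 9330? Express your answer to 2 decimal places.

(1/N)·dN/dt = r(1 − N/K) = 0.496 × (1 − 9330/12100).
= 0.496 × 0.22893 = 0.11355.

0.11 per month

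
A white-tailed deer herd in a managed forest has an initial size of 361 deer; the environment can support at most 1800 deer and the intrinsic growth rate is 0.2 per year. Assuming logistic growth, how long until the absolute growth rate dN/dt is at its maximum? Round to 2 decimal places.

Logistic growth is fastest at N = K/2 = 900.
A = (K − N₀)/N₀ = 3.9861. Set K/(1 + A·e^(−rt)) = K/2 → A·e^(−rt) = 1.
e^(−0.2t) = 1/3.9861 = 0.250869, so t = ln(3.9861)/0.2 = 1.3828/0.2 = 6.9141.

6.91 years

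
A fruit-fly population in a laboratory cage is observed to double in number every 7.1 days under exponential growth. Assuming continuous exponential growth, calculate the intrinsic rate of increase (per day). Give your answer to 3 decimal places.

0.098 per day

r = ln(2)/t_d = 0.6931/7.1 = 0.097626.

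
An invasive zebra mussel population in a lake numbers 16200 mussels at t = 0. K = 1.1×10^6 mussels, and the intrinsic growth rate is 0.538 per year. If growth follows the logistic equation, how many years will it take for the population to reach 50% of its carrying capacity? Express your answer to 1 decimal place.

A = (K − N₀)/N₀ = (1.1×10^6 − 16200)/16200 = 66.901.
Solve 1.1×10^6/(1 + 66.901·e^(−0.538t)) = 550000: 1 + 66.901·e^(−0.538t) = 2, so e^(−0.538t) = 0.0149474.
−0.538·t = ln(0.0149474) = -4.2032, so t = 4.2032/0.538 = 7.8127.

7.8 years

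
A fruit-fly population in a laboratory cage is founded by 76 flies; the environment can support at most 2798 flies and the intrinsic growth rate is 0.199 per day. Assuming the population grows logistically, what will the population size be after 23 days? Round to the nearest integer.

A = (K − N₀)/N₀ = (2798 − 76)/76 = 35.816.
N(t) = K/(1 + A·e^(−rt)) = 2798/(1 + 35.816×e^(−0.199×23)).
e^(−4.577) = 0.010286; denominator = 1 + 35.816×0.010286 = 1.3684.
N = 2798/1.3684 = 2044.74.

2045 flies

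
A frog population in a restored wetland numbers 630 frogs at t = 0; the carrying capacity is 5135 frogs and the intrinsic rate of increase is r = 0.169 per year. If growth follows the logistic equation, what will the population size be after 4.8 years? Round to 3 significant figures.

1230 frogs

A = (K − N₀)/N₀ = (5135 − 630)/630 = 7.1508.
N(t) = K/(1 + A·e^(−rt)) = 5135/(1 + 7.1508×e^(−0.169×4.8)).
e^(−0.8112) = 0.44432; denominator = 1 + 7.1508×0.44432 = 4.1773.
N = 5135/4.1773 = 1229.27.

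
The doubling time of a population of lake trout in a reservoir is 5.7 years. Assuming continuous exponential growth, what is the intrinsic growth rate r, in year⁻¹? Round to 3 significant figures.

0.122 per year

r = ln(2)/t_d = 0.6931/5.7 = 0.1216.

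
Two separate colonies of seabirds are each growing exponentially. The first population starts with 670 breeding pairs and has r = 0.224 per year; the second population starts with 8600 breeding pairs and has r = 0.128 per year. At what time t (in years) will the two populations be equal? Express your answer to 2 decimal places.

Set 670·e^(0.224t) = 8600·e^(0.128t).
e^((0.224 − 0.128)t) = 8600/670 → e^(0.096·t) = 12.836.
0.096·t = ln(12.836) = 2.5522, so t = 2.5522/0.096 = 26.586.

26.59 years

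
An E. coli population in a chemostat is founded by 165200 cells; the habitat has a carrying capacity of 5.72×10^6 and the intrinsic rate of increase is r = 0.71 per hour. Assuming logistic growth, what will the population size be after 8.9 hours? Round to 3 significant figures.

5390000 cells

A = (K − N₀)/N₀ = (5.72×10^6 − 165200)/165200 = 33.625.
N(t) = K/(1 + A·e^(−rt)) = 5.72×10^6/(1 + 33.625×e^(−0.71×8.9)).
e^(−6.319) = 0.0018017; denominator = 1 + 33.625×0.0018017 = 1.0606.
N = 5.72×10^6/1.0606 = 5.39326×10^6.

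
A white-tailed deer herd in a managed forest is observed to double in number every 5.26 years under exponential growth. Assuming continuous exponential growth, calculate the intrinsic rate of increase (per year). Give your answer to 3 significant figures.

r = ln(2)/t_d = 0.6931/5.26 = 0.13178.

0.132 per year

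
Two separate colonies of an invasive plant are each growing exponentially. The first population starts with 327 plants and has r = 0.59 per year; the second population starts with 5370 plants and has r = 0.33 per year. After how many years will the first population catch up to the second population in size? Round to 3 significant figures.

Set 327·e^(0.59t) = 5370·e^(0.33t).
e^((0.59 − 0.33)t) = 5370/327 → e^(0.26·t) = 16.422.
0.26·t = ln(16.422) = 2.7986, so t = 2.7986/0.26 = 10.764.

10.8 years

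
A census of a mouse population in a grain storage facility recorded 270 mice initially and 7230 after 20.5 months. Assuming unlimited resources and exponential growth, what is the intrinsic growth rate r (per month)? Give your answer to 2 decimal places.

0.16 per month

From N(t) = N₀·e^(rt): e^(r·20.5) = 7230/270 = 26.778.
r·20.5 = ln(26.778) = 3.2876, so r = 3.2876/20.5 = 0.16037.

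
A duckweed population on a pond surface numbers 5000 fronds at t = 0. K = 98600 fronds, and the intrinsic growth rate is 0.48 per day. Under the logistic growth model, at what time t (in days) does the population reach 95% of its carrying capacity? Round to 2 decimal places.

A = (K − N₀)/N₀ = (98600 − 5000)/5000 = 18.72.
Solve 98600/(1 + 18.72·e^(−0.48t)) = 93670: 1 + 18.72·e^(−0.48t) = 1.0526, so e^(−0.48t) = 0.00281152.
−0.48·t = ln(0.00281152) = -5.874, so t = 5.874/0.48 = 12.238.

12.24 days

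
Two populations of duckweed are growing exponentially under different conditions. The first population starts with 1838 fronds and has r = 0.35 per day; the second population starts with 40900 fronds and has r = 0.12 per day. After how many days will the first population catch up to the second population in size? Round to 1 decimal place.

Set 1838·e^(0.35t) = 40900·e^(0.12t).
e^((0.35 − 0.12)t) = 40900/1838 → e^(0.23·t) = 22.252.
0.23·t = ln(22.252) = 3.1025, so t = 3.1025/0.23 = 13.489.

13.5 days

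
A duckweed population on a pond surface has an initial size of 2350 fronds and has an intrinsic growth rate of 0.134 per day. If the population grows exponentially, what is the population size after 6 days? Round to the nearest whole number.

5251 fronds

N(t) = N₀·e^(rt) = 2350 × e^(0.134×6) = 2350 × e^0.804.
e^0.804 ≈ 2.2345, so N ≈ 2350 × 2.2345 = 5250.98.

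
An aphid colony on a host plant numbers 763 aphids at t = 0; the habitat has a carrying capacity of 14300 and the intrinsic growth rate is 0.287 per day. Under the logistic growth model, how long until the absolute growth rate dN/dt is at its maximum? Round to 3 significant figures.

Logistic growth is fastest at N = K/2 = 7150.
A = (K − N₀)/N₀ = 17.742. Set K/(1 + A·e^(−rt)) = K/2 → A·e^(−rt) = 1.
e^(−0.287t) = 1/17.742 = 0.056364, so t = ln(17.742)/0.287 = 2.8759/0.287 = 10.021.

10.0 days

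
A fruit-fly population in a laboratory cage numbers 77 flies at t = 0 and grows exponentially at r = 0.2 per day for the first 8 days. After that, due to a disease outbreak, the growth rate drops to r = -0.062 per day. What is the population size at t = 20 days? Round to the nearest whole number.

Phase 1: N(8) = 77·e^(0.2×8) = 77·e^1.6 = 381.383.
Phase 2 runs for 20 − 8 = 12 days at r = -0.062.
N(20) = 381.383·e^(-0.062×12) = 381.383·e^-0.744 = 181.237.

181 flies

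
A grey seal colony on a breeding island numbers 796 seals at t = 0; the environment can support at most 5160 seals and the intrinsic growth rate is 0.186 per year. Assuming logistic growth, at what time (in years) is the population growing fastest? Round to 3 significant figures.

9.15 years

Logistic growth is fastest at N = K/2 = 2580.
A = (K − N₀)/N₀ = 5.4824. Set K/(1 + A·e^(−rt)) = K/2 → A·e^(−rt) = 1.
e^(−0.186t) = 1/5.4824 = 0.182401, so t = ln(5.4824)/0.186 = 1.7015/0.186 = 9.1481.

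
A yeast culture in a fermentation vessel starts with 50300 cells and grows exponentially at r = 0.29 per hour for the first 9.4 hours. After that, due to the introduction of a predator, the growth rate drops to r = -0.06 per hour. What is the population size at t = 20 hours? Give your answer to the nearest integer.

Phase 1: N(9.4) = 50300·e^(0.29×9.4) = 50300·e^2.726 = 768165.
Phase 2 runs for 20 − 9.4 = 10.6 hours at r = -0.06.
N(20) = 768165·e^(-0.06×10.6) = 768165·e^-0.636 = 406671.

406671 cells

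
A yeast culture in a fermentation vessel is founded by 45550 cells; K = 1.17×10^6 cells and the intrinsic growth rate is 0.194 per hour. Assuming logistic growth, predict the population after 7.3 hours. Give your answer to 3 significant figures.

A = (K − N₀)/N₀ = (1.17×10^6 − 45550)/45550 = 24.686.
N(t) = K/(1 + A·e^(−rt)) = 1.17×10^6/(1 + 24.686×e^(−0.194×7.3)).
e^(−1.416) = 0.24263; denominator = 1 + 24.686×0.24263 = 6.9897.
N = 1.17×10^6/6.9897 = 167390.

167000 cells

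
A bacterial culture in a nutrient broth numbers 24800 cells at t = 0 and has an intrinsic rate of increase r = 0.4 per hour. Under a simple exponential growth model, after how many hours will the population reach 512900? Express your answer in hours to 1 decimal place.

Set N₀·e^(rt) = 512900: e^(0.4·t) = 512900/24800 = 20.681.
0.4·t = ln(20.681) = 3.0292, so t = 3.0292/0.4 = 7.5731.

7.6 hours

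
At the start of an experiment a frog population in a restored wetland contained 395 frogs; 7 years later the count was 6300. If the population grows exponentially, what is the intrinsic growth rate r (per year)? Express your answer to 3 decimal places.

From N(t) = N₀·e^(rt): e^(r·7) = 6300/395 = 15.949.
r·7 = ln(15.949) = 2.7694, so r = 2.7694/7 = 0.39563.

0.396 per year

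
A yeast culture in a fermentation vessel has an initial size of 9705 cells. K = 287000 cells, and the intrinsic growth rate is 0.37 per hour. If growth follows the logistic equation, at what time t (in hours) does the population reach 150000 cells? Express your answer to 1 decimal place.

9.3 hours

A = (K − N₀)/N₀ = (287000 − 9705)/9705 = 28.572.
Solve 287000/(1 + 28.572·e^(−0.37t)) = 150000: 1 + 28.572·e^(−0.37t) = 1.9133, so e^(−0.37t) = 0.0319656.
−0.37·t = ln(0.0319656) = -3.4431, so t = 3.4431/0.37 = 9.3057.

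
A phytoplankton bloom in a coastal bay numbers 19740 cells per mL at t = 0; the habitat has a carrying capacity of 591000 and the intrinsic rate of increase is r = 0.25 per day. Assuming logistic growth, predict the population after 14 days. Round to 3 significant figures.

A = (K − N₀)/N₀ = (591000 − 19740)/19740 = 28.939.
N(t) = K/(1 + A·e^(−rt)) = 591000/(1 + 28.939×e^(−0.25×14)).
e^(−3.5) = 0.030197; denominator = 1 + 28.939×0.030197 = 1.8739.
N = 591000/1.8739 = 315387.

315000 cells per mL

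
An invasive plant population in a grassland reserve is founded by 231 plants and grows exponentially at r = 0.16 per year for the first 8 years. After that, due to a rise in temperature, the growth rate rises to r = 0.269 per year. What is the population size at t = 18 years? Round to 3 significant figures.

Phase 1: N(8) = 231·e^(0.16×8) = 231·e^1.28 = 830.824.
Phase 2 runs for 18 − 8 = 10 years at r = 0.269.
N(18) = 830.824·e^(0.269×10) = 830.824·e^2.69 = 12239.4.

12200 plants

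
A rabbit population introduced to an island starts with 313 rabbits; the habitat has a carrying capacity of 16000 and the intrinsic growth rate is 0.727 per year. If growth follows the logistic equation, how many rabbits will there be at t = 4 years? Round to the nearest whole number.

A = (K − N₀)/N₀ = (16000 − 313)/313 = 50.118.
N(t) = K/(1 + A·e^(−rt)) = 16000/(1 + 50.118×e^(−0.727×4)).
e^(−2.908) = 0.054585; denominator = 1 + 50.118×0.054585 = 3.7357.
N = 16000/3.7357 = 4283.01.

4283 rabbits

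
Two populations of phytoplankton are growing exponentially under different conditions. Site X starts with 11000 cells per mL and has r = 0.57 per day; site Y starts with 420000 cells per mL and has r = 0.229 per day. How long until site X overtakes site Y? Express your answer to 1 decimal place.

10.7 days

Set 11000·e^(0.57t) = 420000·e^(0.229t).
e^((0.57 − 0.229)t) = 420000/11000 → e^(0.341·t) = 38.182.
0.341·t = ln(38.182) = 3.6424, so t = 3.6424/0.341 = 10.681.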